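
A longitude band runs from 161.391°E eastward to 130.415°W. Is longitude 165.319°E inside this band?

Band width going east from +161.391° to -130.415°: ((-130.415 − 161.391) mod 360) = 68.194°.
Offset of +165.319° east of the west edge: ((165.319 − 161.391) mod 360) = 3.928°.
3.928° ≤ 68.194° ⇒ inside.

Yes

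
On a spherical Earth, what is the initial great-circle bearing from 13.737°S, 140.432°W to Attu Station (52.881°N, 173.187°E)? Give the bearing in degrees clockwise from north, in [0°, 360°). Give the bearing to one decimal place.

333.4°

Δλ = 173.187 − -140.432 = 313.619°; wrapped into (−180°, 180°]: -46.381°.
θ = atan2( sin Δλ · cos φ₂ , cos φ₁ · sin φ₂ − sin φ₁ · cos φ₂ · cos Δλ )
  = atan2(-0.43688, 0.87344) = -26.574° → normalised to [0°, 360°): 333.426°.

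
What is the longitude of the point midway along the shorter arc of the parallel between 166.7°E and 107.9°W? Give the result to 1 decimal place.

150.6°W

Signed shortest Δλ from +166.7° to -107.9° is +85.4°.
Midpoint longitude = +166.7° + (+85.4°)/2 = +166.7° + 42.7° = +209.4°.
Normalise into (−180°, 180°]: -150.6°.
(The naïve average (+166.7 + -107.9)/2 = 29.4° is on the wrong side of the globe.)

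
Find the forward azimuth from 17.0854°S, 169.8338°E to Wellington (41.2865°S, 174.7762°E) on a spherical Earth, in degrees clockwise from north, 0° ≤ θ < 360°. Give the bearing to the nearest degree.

171°

Δλ = 174.7762 − 169.8338 = 4.9424°.
θ = atan2( sin Δλ · cos φ₂ , cos φ₁ · sin φ₂ − sin φ₁ · cos φ₂ · cos Δλ )
  = atan2(0.06474, -0.41076) = 171.044° → normalised to [0°, 360°): 171.044°.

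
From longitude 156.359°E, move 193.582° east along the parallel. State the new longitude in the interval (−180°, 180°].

10.059°W

Start at +156.359°; shift +193.582° → +349.941°.
+349.941° lies outside (−180°, 180°]; subtract 360° → -10.059°.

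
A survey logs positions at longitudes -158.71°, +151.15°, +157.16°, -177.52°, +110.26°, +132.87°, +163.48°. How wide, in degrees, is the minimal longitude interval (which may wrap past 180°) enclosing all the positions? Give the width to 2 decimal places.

91.03°

Sort the longitudes: -177.52°, -158.71°, +110.26°, +132.87°, +151.15°, +157.16°, +163.48°.
Eastward gaps between consecutive values (wrapping around): 18.81°, 268.97°, 22.61°, 18.28°, 6.01°, 6.32°, 19.00°.
Largest gap = 268.97° ⇒ minimal covering band is its complement: 360° − 268.97° = 91.03°.
Band runs from +110.26° eastward to -158.71°, crossing the antimeridian.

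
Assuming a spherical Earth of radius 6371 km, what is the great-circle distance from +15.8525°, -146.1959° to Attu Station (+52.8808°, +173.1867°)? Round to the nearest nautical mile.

Δλ = 173.1867 − -146.1959 = 319.3826°; wrapped into (−180°, 180°]: -40.6174°.
Δφ = 52.8808 − 15.8525 = 37.0283°.
a = sin²(Δφ/2) + cos φ₁ · cos φ₂ · sin²(Δλ/2) = 0.170763.
c = 2·atan2(√a, √(1−a)) = 0.85201 rad → d = 6371·c ≈ 5428.13 km ≈ 2930.96 nmi.

2931 nmi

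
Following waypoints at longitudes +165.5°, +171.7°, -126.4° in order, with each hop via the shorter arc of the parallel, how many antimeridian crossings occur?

1

Leg 1: +165.5° → +171.7°, shortest Δλ = 6.2° (east) — does not cross 180°.
Leg 2: +171.7° → -126.4°, shortest Δλ = 61.9° (east) — crosses 180°.
Total crossings: 1.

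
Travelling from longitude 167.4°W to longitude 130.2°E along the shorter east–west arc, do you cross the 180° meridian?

Yes

Naïve |130.2 − -167.4| = 297.6° > 180°, so the shorter arc goes the other way round — across 180°.
Signed shortest Δλ = ((130.2 − -167.4 + 180) mod 360) − 180 = -62.4°.
Going west by 62.4° from -167.4° passes through 180° before reaching +130.2°.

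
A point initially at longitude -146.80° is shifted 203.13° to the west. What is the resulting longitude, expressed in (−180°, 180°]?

Start at -146.80°; shift −203.13° → -349.93°.
-349.93° lies outside (−180°, 180°]; add 360° → +10.07°.

+10.07°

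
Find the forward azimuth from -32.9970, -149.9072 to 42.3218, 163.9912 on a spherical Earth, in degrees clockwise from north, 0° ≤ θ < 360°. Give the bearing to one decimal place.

327.7°

Δλ = 163.9912 − -149.9072 = 313.8984°; wrapped into (−180°, 180°]: -46.1016°.
θ = atan2( sin Δλ · cos φ₂ , cos φ₁ · sin φ₂ − sin φ₁ · cos φ₂ · cos Δλ )
  = atan2(-0.53277, 0.84389) = -32.265° → normalised to [0°, 360°): 327.735°.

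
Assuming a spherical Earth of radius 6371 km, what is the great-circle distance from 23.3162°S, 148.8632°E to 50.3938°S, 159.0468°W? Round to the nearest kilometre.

5376 km

Δλ = -159.0468 − 148.8632 = -307.9100°; wrapped into (−180°, 180°]: 52.0900°.
Δφ = -50.3938 − -23.3162 = -27.0776°.
a = sin²(Δφ/2) + cos φ₁ · cos φ₂ · sin²(Δλ/2) = 0.167672.
c = 2·atan2(√a, √(1−a)) = 0.84376 rad → d = 6371·c ≈ 5375.61 km.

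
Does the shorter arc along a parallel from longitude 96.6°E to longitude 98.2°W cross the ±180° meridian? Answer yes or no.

Naïve |-98.2 − 96.6| = 194.8° > 180°, so the shorter arc goes the other way round — across 180°.
Signed shortest Δλ = ((-98.2 − 96.6 + 180) mod 360) − 180 = 165.2°.
Going east by 165.2° from +96.6° passes through 180° before reaching -98.2°.

Yes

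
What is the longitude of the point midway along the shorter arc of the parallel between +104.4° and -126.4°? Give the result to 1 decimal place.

+169.0°

Signed shortest Δλ from +104.4° to -126.4° is +129.2°.
Midpoint longitude = +104.4° + (+129.2°)/2 = +104.4° + 64.6° = +169.0°.
(The naïve average (+104.4 + -126.4)/2 = -11.0° is on the wrong side of the globe.)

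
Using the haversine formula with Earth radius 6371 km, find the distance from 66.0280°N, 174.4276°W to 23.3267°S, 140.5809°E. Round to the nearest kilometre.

Δλ = 140.5809 − -174.4276 = 315.0085°; wrapped into (−180°, 180°]: -44.9915°.
Δφ = -23.3267 − 66.0280 = -89.3547°.
a = sin²(Δφ/2) + cos φ₁ · cos φ₂ · sin²(Δλ/2) = 0.548986.
c = 2·atan2(√a, √(1−a)) = 1.66893 rad → d = 6371·c ≈ 10632.72 km.

10633 km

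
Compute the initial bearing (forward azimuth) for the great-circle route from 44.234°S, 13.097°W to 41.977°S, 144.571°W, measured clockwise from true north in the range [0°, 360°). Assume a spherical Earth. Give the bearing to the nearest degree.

214°

Δλ = -144.571 − -13.097 = -131.474°.
θ = atan2( sin Δλ · cos φ₂ , cos φ₁ · sin φ₂ − sin φ₁ · cos φ₂ · cos Δλ )
  = atan2(-0.55701, -0.82267) = -145.899° → normalised to [0°, 360°): 214.101°.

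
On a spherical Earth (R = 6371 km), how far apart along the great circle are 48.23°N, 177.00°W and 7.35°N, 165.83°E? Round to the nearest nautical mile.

Δλ = 165.83 − -177.00 = 342.83°; wrapped into (−180°, 180°]: -17.17°.
Δφ = 7.35 − 48.23 = -40.88°.
a = sin²(Δφ/2) + cos φ₁ · cos φ₂ · sin²(Δλ/2) = 0.136681.
c = 2·atan2(√a, √(1−a)) = 0.75738 rad → d = 6371·c ≈ 4825.27 km ≈ 2605.44 nmi.

2605 nmi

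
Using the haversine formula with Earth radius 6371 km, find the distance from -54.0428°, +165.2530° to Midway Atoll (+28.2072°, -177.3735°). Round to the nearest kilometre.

Δλ = -177.3735 − 165.2530 = -342.6265°; wrapped into (−180°, 180°]: 17.3735°.
Δφ = 28.2072 − -54.0428 = 82.2500°.
a = sin²(Δφ/2) + cos φ₁ · cos φ₂ · sin²(Δλ/2) = 0.444378.
c = 2·atan2(√a, √(1−a)) = 1.45932 rad → d = 6371·c ≈ 9297.34 km.

9297 km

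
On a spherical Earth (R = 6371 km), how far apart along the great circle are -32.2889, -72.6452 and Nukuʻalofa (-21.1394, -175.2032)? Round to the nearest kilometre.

9872 km

Δλ = -175.2032 − -72.6452 = -102.5580°.
Δφ = -21.1394 − -32.2889 = 11.1495°.
a = sin²(Δφ/2) + cos φ₁ · cos φ₂ · sin²(Δλ/2) = 0.489394.
c = 2·atan2(√a, √(1−a)) = 1.54958 rad → d = 6371·c ≈ 9872.39 km.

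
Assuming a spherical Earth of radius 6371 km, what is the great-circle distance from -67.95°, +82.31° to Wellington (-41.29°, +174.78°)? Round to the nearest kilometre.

Δλ = 174.78 − 82.31 = 92.47°.
Δφ = -41.29 − -67.95 = 26.66°.
a = sin²(Δφ/2) + cos φ₁ · cos φ₂ · sin²(Δλ/2) = 0.200276.
c = 2·atan2(√a, √(1−a)) = 0.92798 rad → d = 6371·c ≈ 5912.19 km.

5912 km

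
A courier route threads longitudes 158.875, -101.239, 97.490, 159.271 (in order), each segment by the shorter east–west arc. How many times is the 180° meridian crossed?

2

Leg 1: +158.875° → -101.239°, shortest Δλ = 99.886° (east) — crosses 180°.
Leg 2: -101.239° → +97.490°, shortest Δλ = -161.271° (west) — crosses 180°.
Leg 3: +97.490° → +159.271°, shortest Δλ = 61.781° (east) — does not cross 180°.
Total crossings: 2.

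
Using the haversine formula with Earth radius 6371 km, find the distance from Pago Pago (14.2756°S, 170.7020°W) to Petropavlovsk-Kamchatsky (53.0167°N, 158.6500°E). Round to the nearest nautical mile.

4339 nmi

Δλ = 158.6500 − -170.7020 = 329.3520°; wrapped into (−180°, 180°]: -30.6480°.
Δφ = 53.0167 − -14.2756 = 67.2923°.
a = sin²(Δφ/2) + cos φ₁ · cos φ₂ · sin²(Δλ/2) = 0.347703.
c = 2·atan2(√a, √(1−a)) = 1.26129 rad → d = 6371·c ≈ 8035.65 km ≈ 4338.90 nmi.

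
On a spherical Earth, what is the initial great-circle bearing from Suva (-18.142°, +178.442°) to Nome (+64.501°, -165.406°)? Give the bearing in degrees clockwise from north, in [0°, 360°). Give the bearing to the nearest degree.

Δλ = -165.406 − 178.442 = -343.848°; wrapped into (−180°, 180°]: 16.152°.
θ = atan2( sin Δλ · cos φ₂ , cos φ₁ · sin φ₂ − sin φ₁ · cos φ₂ · cos Δλ )
  = atan2(0.11976, 0.98648) = 6.922° → normalised to [0°, 360°): 6.922°.

7°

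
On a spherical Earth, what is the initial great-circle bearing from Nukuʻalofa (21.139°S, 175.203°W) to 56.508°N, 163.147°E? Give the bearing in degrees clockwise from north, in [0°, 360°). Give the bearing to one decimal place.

348.1°

Δλ = 163.147 − -175.203 = 338.350°; wrapped into (−180°, 180°]: -21.650°.
θ = atan2( sin Δλ · cos φ₂ , cos φ₁ · sin φ₂ − sin φ₁ · cos φ₂ · cos Δλ )
  = atan2(-0.20359, 0.96281) = -11.939° → normalised to [0°, 360°): 348.061°.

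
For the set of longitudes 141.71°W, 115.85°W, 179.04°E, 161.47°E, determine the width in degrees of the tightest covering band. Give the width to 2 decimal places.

Sort the longitudes: -141.71°, -115.85°, +161.47°, +179.04°.
Eastward gaps between consecutive values (wrapping around): 25.86°, 277.32°, 17.57°, 39.25°.
Largest gap = 277.32° ⇒ minimal covering band is its complement: 360° − 277.32° = 82.68°.
Band runs from +161.47° eastward to -115.85°, crossing the antimeridian.

82.68°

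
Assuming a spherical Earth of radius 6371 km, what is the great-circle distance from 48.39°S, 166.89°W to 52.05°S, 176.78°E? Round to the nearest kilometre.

1228 km

Δλ = 176.78 − -166.89 = 343.67°; wrapped into (−180°, 180°]: -16.33°.
Δφ = -52.05 − -48.39 = -3.66°.
a = sin²(Δφ/2) + cos φ₁ · cos φ₂ · sin²(Δλ/2) = 0.009257.
c = 2·atan2(√a, √(1−a)) = 0.19273 rad → d = 6371·c ≈ 1227.86 km.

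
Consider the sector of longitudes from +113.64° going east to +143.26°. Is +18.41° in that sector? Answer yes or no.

Band width going east from +113.64° to +143.26°: ((143.26 − 113.64) mod 360) = 29.62°.
Offset of +18.41° east of the west edge: ((18.41 − 113.64) mod 360) = 264.77°.
264.77° > 29.62° ⇒ outside.

No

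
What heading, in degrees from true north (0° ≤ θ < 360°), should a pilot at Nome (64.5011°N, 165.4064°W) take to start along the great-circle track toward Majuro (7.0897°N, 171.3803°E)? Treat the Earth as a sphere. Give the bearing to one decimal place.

206.9°

Δλ = 171.3803 − -165.4064 = 336.7867°; wrapped into (−180°, 180°]: -23.2133°.
θ = atan2( sin Δλ · cos φ₂ , cos φ₁ · sin φ₂ − sin φ₁ · cos φ₂ · cos Δλ )
  = atan2(-0.39114, -0.77005) = -153.072° → normalised to [0°, 360°): 206.928°.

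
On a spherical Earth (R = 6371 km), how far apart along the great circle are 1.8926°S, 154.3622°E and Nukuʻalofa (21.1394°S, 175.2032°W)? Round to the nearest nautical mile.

Δλ = -175.2032 − 154.3622 = -329.5654°; wrapped into (−180°, 180°]: 30.4346°.
Δφ = -21.1394 − -1.8926 = -19.2468°.
a = sin²(Δφ/2) + cos φ₁ · cos φ₂ · sin²(Δλ/2) = 0.092171.
c = 2·atan2(√a, √(1−a)) = 0.61693 rad → d = 6371·c ≈ 3930.46 km ≈ 2122.28 nmi.

2122 nmi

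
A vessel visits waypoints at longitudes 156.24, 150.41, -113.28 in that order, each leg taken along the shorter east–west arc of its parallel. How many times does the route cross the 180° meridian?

Leg 1: +156.24° → +150.41°, shortest Δλ = -5.83° (west) — does not cross 180°.
Leg 2: +150.41° → -113.28°, shortest Δλ = 96.31° (east) — crosses 180°.
Total crossings: 1.

1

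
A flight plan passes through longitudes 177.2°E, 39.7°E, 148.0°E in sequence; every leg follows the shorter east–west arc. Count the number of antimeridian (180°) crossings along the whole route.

0

Leg 1: +177.2° → +39.7°, shortest Δλ = -137.5° (west) — does not cross 180°.
Leg 2: +39.7° → +148.0°, shortest Δλ = 108.3° (east) — does not cross 180°.
Total crossings: 0.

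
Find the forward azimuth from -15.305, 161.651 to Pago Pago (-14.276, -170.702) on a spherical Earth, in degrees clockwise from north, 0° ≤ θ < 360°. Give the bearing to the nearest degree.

Δλ = -170.702 − 161.651 = -332.353°; wrapped into (−180°, 180°]: 27.647°.
θ = atan2( sin Δλ · cos φ₂ , cos φ₁ · sin φ₂ − sin φ₁ · cos φ₂ · cos Δλ )
  = atan2(0.44969, -0.01125) = 91.433° → normalised to [0°, 360°): 91.433°.

91°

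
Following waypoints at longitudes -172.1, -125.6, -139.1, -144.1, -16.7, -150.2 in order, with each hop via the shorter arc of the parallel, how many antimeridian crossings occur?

Leg 1: -172.1° → -125.6°, shortest Δλ = 46.5° (east) — does not cross 180°.
Leg 2: -125.6° → -139.1°, shortest Δλ = -13.5° (west) — does not cross 180°.
Leg 3: -139.1° → -144.1°, shortest Δλ = -5.0° (west) — does not cross 180°.
Leg 4: -144.1° → -16.7°, shortest Δλ = 127.4° (east) — does not cross 180°.
Leg 5: -16.7° → -150.2°, shortest Δλ = -133.5° (west) — does not cross 180°.
Total crossings: 0.

0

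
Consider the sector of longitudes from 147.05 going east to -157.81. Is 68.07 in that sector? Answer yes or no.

No

Band width going east from +147.05° to -157.81°: ((-157.81 − 147.05) mod 360) = 55.14°.
Offset of +68.07° east of the west edge: ((68.07 − 147.05) mod 360) = 281.02°.
281.02° > 55.14° ⇒ outside.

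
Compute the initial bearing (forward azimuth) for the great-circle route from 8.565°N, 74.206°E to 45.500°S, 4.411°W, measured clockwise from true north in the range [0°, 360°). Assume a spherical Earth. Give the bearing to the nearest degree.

Δλ = -4.411 − 74.206 = -78.617°.
θ = atan2( sin Δλ · cos φ₂ , cos φ₁ · sin φ₂ − sin φ₁ · cos φ₂ · cos Δλ )
  = atan2(-0.68712, -0.72590) = -136.572° → normalised to [0°, 360°): 223.428°.

223°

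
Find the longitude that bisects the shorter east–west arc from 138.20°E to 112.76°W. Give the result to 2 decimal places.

167.28°W

Signed shortest Δλ from +138.20° to -112.76° is +109.04°.
Midpoint longitude = +138.20° + (+109.04°)/2 = +138.20° + 54.52° = +192.72°.
Normalise into (−180°, 180°]: -167.28°.
(The naïve average (+138.20 + -112.76)/2 = 12.72° is on the wrong side of the globe.)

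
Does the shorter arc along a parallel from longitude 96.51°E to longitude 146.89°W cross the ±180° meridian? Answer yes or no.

Yes

Naïve |-146.89 − 96.51| = 243.4° > 180°, so the shorter arc goes the other way round — across 180°.
Signed shortest Δλ = ((-146.89 − 96.51 + 180) mod 360) − 180 = 116.6°.
Going east by 116.6° from +96.51° passes through 180° before reaching -146.89°.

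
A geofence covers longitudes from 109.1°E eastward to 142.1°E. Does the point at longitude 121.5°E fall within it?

Yes

Band width going east from +109.1° to +142.1°: ((142.1 − 109.1) mod 360) = 33.0°.
Offset of +121.5° east of the west edge: ((121.5 − 109.1) mod 360) = 12.4°.
12.4° ≤ 33.0° ⇒ inside.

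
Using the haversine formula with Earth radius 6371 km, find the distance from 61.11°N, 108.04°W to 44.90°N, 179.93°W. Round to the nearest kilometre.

Δλ = -179.93 − -108.04 = -71.89°.
Δφ = 44.90 − 61.11 = -16.21°.
a = sin²(Δφ/2) + cos φ₁ · cos φ₂ · sin²(Δλ/2) = 0.137799.
c = 2·atan2(√a, √(1−a)) = 0.76063 rad → d = 6371·c ≈ 4845.98 km.

4846 km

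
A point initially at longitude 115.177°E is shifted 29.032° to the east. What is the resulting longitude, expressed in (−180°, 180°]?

Start at +115.177°; shift +29.032° → +144.209°.
+144.209° already lies in (−180°, 180°].

144.209°E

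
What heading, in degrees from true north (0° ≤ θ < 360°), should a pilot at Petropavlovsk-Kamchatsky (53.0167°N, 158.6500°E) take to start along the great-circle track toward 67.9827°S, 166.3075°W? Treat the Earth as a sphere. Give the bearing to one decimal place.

165.0°

Δλ = -166.3075 − 158.6500 = -324.9575°; wrapped into (−180°, 180°]: 35.0425°.
θ = atan2( sin Δλ · cos φ₂ , cos φ₁ · sin φ₂ − sin φ₁ · cos φ₂ · cos Δλ )
  = atan2(0.21525, -0.80289) = 164.992° → normalised to [0°, 360°): 164.992°.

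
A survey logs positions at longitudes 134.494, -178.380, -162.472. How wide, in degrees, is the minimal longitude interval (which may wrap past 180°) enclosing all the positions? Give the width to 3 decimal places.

63.034°

Sort the longitudes: -178.380°, -162.472°, +134.494°.
Eastward gaps between consecutive values (wrapping around): 15.908°, 296.966°, 47.126°.
Largest gap = 296.966° ⇒ minimal covering band is its complement: 360° − 296.966° = 63.034°.
Band runs from +134.494° eastward to -162.472°, crossing the antimeridian.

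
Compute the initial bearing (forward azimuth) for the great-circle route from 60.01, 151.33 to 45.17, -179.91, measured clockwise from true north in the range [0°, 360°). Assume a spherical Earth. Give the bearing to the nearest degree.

118°

Δλ = -179.91 − 151.33 = -331.24°; wrapped into (−180°, 180°]: 28.76°.
θ = atan2( sin Δλ · cos φ₂ , cos φ₁ · sin φ₂ − sin φ₁ · cos φ₂ · cos Δλ )
  = atan2(0.33921, -0.18080) = 118.058° → normalised to [0°, 360°): 118.058°.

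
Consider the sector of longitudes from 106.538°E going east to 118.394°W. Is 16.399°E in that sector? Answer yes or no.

No

Band width going east from +106.538° to -118.394°: ((-118.394 − 106.538) mod 360) = 135.068°.
Offset of +16.399° east of the west edge: ((16.399 − 106.538) mod 360) = 269.861°.
269.861° > 135.068° ⇒ outside.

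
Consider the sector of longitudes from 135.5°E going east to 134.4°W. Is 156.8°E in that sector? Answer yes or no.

Band width going east from +135.5° to -134.4°: ((-134.4 − 135.5) mod 360) = 90.1°.
Offset of +156.8° east of the west edge: ((156.8 − 135.5) mod 360) = 21.3°.
21.3° ≤ 90.1° ⇒ inside.

Yes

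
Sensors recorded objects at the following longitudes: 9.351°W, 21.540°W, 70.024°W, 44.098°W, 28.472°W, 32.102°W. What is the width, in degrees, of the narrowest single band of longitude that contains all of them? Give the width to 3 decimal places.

60.673°

Sort the longitudes: -70.024°, -44.098°, -32.102°, -28.472°, -21.540°, -9.351°.
Eastward gaps between consecutive values (wrapping around): 25.926°, 11.996°, 3.630°, 6.932°, 12.189°, 299.327°.
Largest gap = 299.327° ⇒ minimal covering band is its complement: 360° − 299.327° = 60.673°.
Band runs from -70.024° eastward to -9.351°.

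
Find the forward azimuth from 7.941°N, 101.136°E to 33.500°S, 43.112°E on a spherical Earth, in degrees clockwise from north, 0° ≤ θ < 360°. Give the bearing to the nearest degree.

229°

Δλ = 43.112 − 101.136 = -58.024°.
θ = atan2( sin Δλ · cos φ₂ , cos φ₁ · sin φ₂ − sin φ₁ · cos φ₂ · cos Δλ )
  = atan2(-0.70736, -0.60765) = -130.664° → normalised to [0°, 360°): 229.336°.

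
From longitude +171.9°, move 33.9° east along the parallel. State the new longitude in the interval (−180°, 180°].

-154.2°

Start at +171.9°; shift +33.9° → +205.8°.
+205.8° lies outside (−180°, 180°]; subtract 360° → -154.2°.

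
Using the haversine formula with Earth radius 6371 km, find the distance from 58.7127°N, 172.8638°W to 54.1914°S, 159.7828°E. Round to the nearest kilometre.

Δλ = 159.7828 − -172.8638 = 332.6466°; wrapped into (−180°, 180°]: -27.3534°.
Δφ = -54.1914 − 58.7127 = -112.9041°.
a = sin²(Δφ/2) + cos φ₁ · cos φ₂ · sin²(Δλ/2) = 0.711582.
c = 2·atan2(√a, √(1−a)) = 2.00773 rad → d = 6371·c ≈ 12791.25 km.

12791 km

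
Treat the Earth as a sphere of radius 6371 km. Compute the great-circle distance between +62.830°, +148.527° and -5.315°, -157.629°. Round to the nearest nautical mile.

4761 nmi

Δλ = -157.629 − 148.527 = -306.156°; wrapped into (−180°, 180°]: 53.844°.
Δφ = -5.315 − 62.830 = -68.145°.
a = sin²(Δφ/2) + cos φ₁ · cos φ₂ · sin²(Δλ/2) = 0.407081.
c = 2·atan2(√a, √(1−a)) = 1.38387 rad → d = 6371·c ≈ 8816.64 km ≈ 4760.61 nmi.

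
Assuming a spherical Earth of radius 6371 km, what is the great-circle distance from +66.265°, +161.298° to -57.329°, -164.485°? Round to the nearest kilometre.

Δλ = -164.485 − 161.298 = -325.783°; wrapped into (−180°, 180°]: 34.217°.
Δφ = -57.329 − 66.265 = -123.594°.
a = sin²(Δφ/2) + cos φ₁ · cos φ₂ · sin²(Δλ/2) = 0.795456.
c = 2·atan2(√a, √(1−a)) = 2.20299 rad → d = 6371·c ≈ 14035.22 km.

14035 km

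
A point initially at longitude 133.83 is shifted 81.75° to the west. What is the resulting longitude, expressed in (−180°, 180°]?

Start at +133.83°; shift −81.75° → +52.08°.
+52.08° already lies in (−180°, 180°].

+52.08°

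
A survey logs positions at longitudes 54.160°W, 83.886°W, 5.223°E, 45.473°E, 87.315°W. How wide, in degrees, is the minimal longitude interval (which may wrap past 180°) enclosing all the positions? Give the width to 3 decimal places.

Sort the longitudes: -87.315°, -83.886°, -54.160°, +5.223°, +45.473°.
Eastward gaps between consecutive values (wrapping around): 3.429°, 29.726°, 59.383°, 40.250°, 227.212°.
Largest gap = 227.212° ⇒ minimal covering band is its complement: 360° − 227.212° = 132.788°.
Band runs from -87.315° eastward to +45.473°.

132.788°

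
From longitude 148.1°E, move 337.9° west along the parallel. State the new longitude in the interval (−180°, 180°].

Start at +148.1°; shift −337.9° → -189.8°.
-189.8° lies outside (−180°, 180°]; add 360° → +170.2°.

170.2°E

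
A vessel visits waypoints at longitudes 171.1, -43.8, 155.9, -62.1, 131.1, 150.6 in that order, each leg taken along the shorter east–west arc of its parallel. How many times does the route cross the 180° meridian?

Leg 1: +171.1° → -43.8°, shortest Δλ = 145.1° (east) — crosses 180°.
Leg 2: -43.8° → +155.9°, shortest Δλ = -160.3° (west) — crosses 180°.
Leg 3: +155.9° → -62.1°, shortest Δλ = 142.0° (east) — crosses 180°.
Leg 4: -62.1° → +131.1°, shortest Δλ = -166.8° (west) — crosses 180°.
Leg 5: +131.1° → +150.6°, shortest Δλ = 19.5° (east) — does not cross 180°.
Total crossings: 4.

4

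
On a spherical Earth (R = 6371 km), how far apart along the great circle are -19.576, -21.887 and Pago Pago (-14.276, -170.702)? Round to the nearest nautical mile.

Δλ = -170.702 − -21.887 = -148.815°.
Δφ = -14.276 − -19.576 = 5.300°.
a = sin²(Δφ/2) + cos φ₁ · cos φ₂ · sin²(Δλ/2) = 0.849268.
c = 2·atan2(√a, √(1−a)) = 2.34415 rad → d = 6371·c ≈ 14934.55 km ≈ 8064.01 nmi.

8064 nmi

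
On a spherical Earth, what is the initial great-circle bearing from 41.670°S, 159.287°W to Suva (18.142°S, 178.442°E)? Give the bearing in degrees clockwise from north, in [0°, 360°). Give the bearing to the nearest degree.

Δλ = 178.442 − -159.287 = 337.729°; wrapped into (−180°, 180°]: -22.271°.
θ = atan2( sin Δλ · cos φ₂ , cos φ₁ · sin φ₂ − sin φ₁ · cos φ₂ · cos Δλ )
  = atan2(-0.36015, 0.35207) = -45.650° → normalised to [0°, 360°): 314.350°.

314°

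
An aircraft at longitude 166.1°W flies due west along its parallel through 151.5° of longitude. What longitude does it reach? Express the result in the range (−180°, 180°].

Start at -166.1°; shift −151.5° → -317.6°.
-317.6° lies outside (−180°, 180°]; add 360° → +42.4°.

42.4°E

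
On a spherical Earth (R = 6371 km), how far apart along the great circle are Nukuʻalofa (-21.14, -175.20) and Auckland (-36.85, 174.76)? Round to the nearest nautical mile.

1079 nmi

Δλ = 174.76 − -175.20 = 349.96°; wrapped into (−180°, 180°]: -10.04°.
Δφ = -36.85 − -21.14 = -15.71°.
a = sin²(Δφ/2) + cos φ₁ · cos φ₂ · sin²(Δλ/2) = 0.024392.
c = 2·atan2(√a, √(1−a)) = 0.31365 rad → d = 6371·c ≈ 1998.24 km ≈ 1078.96 nmi.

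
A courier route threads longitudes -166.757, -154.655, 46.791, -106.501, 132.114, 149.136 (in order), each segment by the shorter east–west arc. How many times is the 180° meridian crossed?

Leg 1: -166.757° → -154.655°, shortest Δλ = 12.102° (east) — does not cross 180°.
Leg 2: -154.655° → +46.791°, shortest Δλ = -158.554° (west) — crosses 180°.
Leg 3: +46.791° → -106.501°, shortest Δλ = -153.292° (west) — does not cross 180°.
Leg 4: -106.501° → +132.114°, shortest Δλ = -121.385° (west) — crosses 180°.
Leg 5: +132.114° → +149.136°, shortest Δλ = 17.022° (east) — does not cross 180°.
Total crossings: 2.

2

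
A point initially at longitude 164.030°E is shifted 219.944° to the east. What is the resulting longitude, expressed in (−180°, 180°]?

23.974°E

Start at +164.030°; shift +219.944° → +383.974°.
+383.974° lies outside (−180°, 180°]; subtract 360° → +23.974°.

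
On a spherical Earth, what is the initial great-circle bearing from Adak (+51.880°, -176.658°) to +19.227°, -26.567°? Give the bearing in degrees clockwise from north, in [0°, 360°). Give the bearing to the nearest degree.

Δλ = -26.567 − -176.658 = 150.091°.
θ = atan2( sin Δλ · cos φ₂ , cos φ₁ · sin φ₂ − sin φ₁ · cos φ₂ · cos Δλ )
  = atan2(0.47081, 0.84719) = 29.062° → normalised to [0°, 360°): 29.062°.

29°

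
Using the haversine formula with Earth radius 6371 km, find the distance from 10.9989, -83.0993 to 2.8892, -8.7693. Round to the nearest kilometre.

8237 km

Δλ = -8.7693 − -83.0993 = 74.3300°.
Δφ = 2.8892 − 10.9989 = -8.1097°.
a = sin²(Δφ/2) + cos φ₁ · cos φ₂ · sin²(Δλ/2) = 0.362793.
c = 2·atan2(√a, √(1−a)) = 1.29282 rad → d = 6371·c ≈ 8236.53 km.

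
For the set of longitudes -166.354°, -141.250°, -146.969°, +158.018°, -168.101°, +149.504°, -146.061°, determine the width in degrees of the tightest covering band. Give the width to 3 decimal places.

Sort the longitudes: -168.101°, -166.354°, -146.969°, -146.061°, -141.250°, +149.504°, +158.018°.
Eastward gaps between consecutive values (wrapping around): 1.747°, 19.385°, 0.908°, 4.811°, 290.754°, 8.514°, 33.881°.
Largest gap = 290.754° ⇒ minimal covering band is its complement: 360° − 290.754° = 69.246°.
Band runs from +149.504° eastward to -141.250°, crossing the antimeridian.

69.246°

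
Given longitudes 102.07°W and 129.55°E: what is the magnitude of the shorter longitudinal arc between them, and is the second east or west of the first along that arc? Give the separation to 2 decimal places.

128.38° west

Raw difference: 129.55 − -102.07 = 231.62°.
Normalise into (−180°, 180°]: 231.62° − 360° = -128.38°.
Negative ⇒ the second point lies to the west; separation 128.38°.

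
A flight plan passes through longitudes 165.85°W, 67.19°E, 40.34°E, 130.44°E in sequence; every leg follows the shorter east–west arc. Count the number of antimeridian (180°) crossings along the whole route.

1

Leg 1: -165.85° → +67.19°, shortest Δλ = -126.96° (west) — crosses 180°.
Leg 2: +67.19° → +40.34°, shortest Δλ = -26.85° (west) — does not cross 180°.
Leg 3: +40.34° → +130.44°, shortest Δλ = 90.1° (east) — does not cross 180°.
Total crossings: 1.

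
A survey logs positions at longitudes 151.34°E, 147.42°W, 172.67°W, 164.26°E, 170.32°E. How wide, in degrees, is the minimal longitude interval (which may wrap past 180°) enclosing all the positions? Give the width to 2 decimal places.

Sort the longitudes: -172.67°, -147.42°, +151.34°, +164.26°, +170.32°.
Eastward gaps between consecutive values (wrapping around): 25.25°, 298.76°, 12.92°, 6.06°, 17.01°.
Largest gap = 298.76° ⇒ minimal covering band is its complement: 360° − 298.76° = 61.24°.
Band runs from +151.34° eastward to -147.42°, crossing the antimeridian.

61.24°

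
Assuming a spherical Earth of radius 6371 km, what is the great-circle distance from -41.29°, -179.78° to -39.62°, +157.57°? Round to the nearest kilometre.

Δλ = 157.57 − -179.78 = 337.35°; wrapped into (−180°, 180°]: -22.65°.
Δφ = -39.62 − -41.29 = 1.67°.
a = sin²(Δφ/2) + cos φ₁ · cos φ₂ · sin²(Δλ/2) = 0.022532.
c = 2·atan2(√a, √(1−a)) = 0.30135 rad → d = 6371·c ≈ 1919.90 km.

1920 km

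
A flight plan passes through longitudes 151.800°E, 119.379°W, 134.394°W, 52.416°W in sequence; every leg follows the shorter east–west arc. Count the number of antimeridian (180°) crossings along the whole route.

1

Leg 1: +151.800° → -119.379°, shortest Δλ = 88.821° (east) — crosses 180°.
Leg 2: -119.379° → -134.394°, shortest Δλ = -15.015° (west) — does not cross 180°.
Leg 3: -134.394° → -52.416°, shortest Δλ = 81.978° (east) — does not cross 180°.
Total crossings: 1.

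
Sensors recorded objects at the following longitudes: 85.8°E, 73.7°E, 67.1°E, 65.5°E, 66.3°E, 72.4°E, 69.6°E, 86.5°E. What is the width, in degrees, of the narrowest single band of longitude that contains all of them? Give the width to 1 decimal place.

21.0°

Sort the longitudes: +65.5°, +66.3°, +67.1°, +69.6°, +72.4°, +73.7°, +85.8°, +86.5°.
Eastward gaps between consecutive values (wrapping around): 0.8°, 0.8°, 2.5°, 2.8°, 1.3°, 12.1°, 0.7°, 339.0°.
Largest gap = 339.0° ⇒ minimal covering band is its complement: 360° − 339.0° = 21.0°.
Band runs from +65.5° eastward to +86.5°.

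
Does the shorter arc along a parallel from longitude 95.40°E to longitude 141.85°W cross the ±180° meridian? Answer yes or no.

Yes

Naïve |-141.85 − 95.40| = 237.25° > 180°, so the shorter arc goes the other way round — across 180°.
Signed shortest Δλ = ((-141.85 − 95.40 + 180) mod 360) − 180 = 122.75°.
Going east by 122.75° from +95.40° passes through 180° before reaching -141.85°.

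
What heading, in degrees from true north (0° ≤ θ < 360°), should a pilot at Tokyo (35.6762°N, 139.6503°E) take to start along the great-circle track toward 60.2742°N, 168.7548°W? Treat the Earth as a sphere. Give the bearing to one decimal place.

36.5°

Δλ = -168.7548 − 139.6503 = -308.4051°; wrapped into (−180°, 180°]: 51.5949°.
θ = atan2( sin Δλ · cos φ₂ , cos φ₁ · sin φ₂ − sin φ₁ · cos φ₂ · cos Δλ )
  = atan2(0.38857, 0.52579) = 36.465° → normalised to [0°, 360°): 36.465°.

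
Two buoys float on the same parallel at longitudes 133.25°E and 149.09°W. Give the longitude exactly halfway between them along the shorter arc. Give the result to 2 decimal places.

172.08°E

Signed shortest Δλ from +133.25° to -149.09° is +77.66°.
Midpoint longitude = +133.25° + (+77.66°)/2 = +133.25° + 38.83° = +172.08°.
(The naïve average (+133.25 + -149.09)/2 = -7.92° is on the wrong side of the globe.)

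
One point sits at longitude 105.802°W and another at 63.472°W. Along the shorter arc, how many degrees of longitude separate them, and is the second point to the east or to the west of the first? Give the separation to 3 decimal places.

42.330° east

Raw difference: -63.472 − -105.802 = 42.33°.
Normalise into (−180°, 180°]: 42.33° stays 42.33°.
Positive ⇒ the second point lies to the east; separation 42.330°.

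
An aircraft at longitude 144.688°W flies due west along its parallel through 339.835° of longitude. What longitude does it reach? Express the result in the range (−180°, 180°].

124.523°W

Start at -144.688°; shift −339.835° → -484.523°.
-484.523° lies outside (−180°, 180°]; add 360° → -124.523°.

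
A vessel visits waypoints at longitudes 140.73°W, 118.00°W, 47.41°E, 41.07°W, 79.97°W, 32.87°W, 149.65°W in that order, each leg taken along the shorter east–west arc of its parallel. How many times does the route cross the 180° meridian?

Leg 1: -140.73° → -118.00°, shortest Δλ = 22.73° (east) — does not cross 180°.
Leg 2: -118.00° → +47.41°, shortest Δλ = 165.41° (east) — does not cross 180°.
Leg 3: +47.41° → -41.07°, shortest Δλ = -88.48° (west) — does not cross 180°.
Leg 4: -41.07° → -79.97°, shortest Δλ = -38.9° (west) — does not cross 180°.
Leg 5: -79.97° → -32.87°, shortest Δλ = 47.1° (east) — does not cross 180°.
Leg 6: -32.87° → -149.65°, shortest Δλ = -116.78° (west) — does not cross 180°.
Total crossings: 0.

0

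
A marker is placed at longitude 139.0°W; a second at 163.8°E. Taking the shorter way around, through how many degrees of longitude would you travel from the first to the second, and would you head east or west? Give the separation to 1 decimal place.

57.2° west

Raw difference: 163.8 − -139.0 = 302.8°.
Normalise into (−180°, 180°]: 302.8° − 360° = -57.2°.
Negative ⇒ the second point lies to the west; separation 57.2°.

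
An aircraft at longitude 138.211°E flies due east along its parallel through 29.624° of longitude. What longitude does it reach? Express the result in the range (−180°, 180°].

167.835°E

Start at +138.211°; shift +29.624° → +167.835°.
+167.835° already lies in (−180°, 180°].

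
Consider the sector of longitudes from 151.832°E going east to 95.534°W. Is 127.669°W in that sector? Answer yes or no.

Band width going east from +151.832° to -95.534°: ((-95.534 − 151.832) mod 360) = 112.634°.
Offset of -127.669° east of the west edge: ((-127.669 − 151.832) mod 360) = 80.499°.
80.499° ≤ 112.634° ⇒ inside.

Yes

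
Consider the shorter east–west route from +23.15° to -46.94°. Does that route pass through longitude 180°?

No

Signed shortest Δλ = ((-46.94 − 23.15 + 180) mod 360) − 180 = -70.09°.
Going west by 70.09° from +23.15° reaches -46.94° without touching 180°.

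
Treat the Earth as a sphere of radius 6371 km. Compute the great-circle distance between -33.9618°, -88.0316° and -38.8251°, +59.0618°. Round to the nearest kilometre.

Δλ = 59.0618 − -88.0316 = 147.0934°.
Δφ = -38.8251 − -33.9618 = -4.8633°.
a = sin²(Δφ/2) + cos φ₁ · cos φ₂ · sin²(Δλ/2) = 0.596127.
c = 2·atan2(√a, √(1−a)) = 1.76426 rad → d = 6371·c ≈ 11240.07 km.

11240 km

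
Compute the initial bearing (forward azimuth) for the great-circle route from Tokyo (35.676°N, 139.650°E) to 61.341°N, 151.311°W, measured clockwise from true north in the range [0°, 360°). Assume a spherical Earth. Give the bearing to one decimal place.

36.2°

Δλ = -151.311 − 139.650 = -290.961°; wrapped into (−180°, 180°]: 69.039°.
θ = atan2( sin Δλ · cos φ₂ , cos φ₁ · sin φ₂ − sin φ₁ · cos φ₂ · cos Δλ )
  = atan2(0.44786, 0.61275) = 36.163° → normalised to [0°, 360°): 36.163°.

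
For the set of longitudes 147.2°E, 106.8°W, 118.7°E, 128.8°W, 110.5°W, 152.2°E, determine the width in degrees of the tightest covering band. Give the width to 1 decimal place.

Sort the longitudes: -128.8°, -110.5°, -106.8°, +118.7°, +147.2°, +152.2°.
Eastward gaps between consecutive values (wrapping around): 18.3°, 3.7°, 225.5°, 28.5°, 5.0°, 79.0°.
Largest gap = 225.5° ⇒ minimal covering band is its complement: 360° − 225.5° = 134.5°.
Band runs from +118.7° eastward to -106.8°, crossing the antimeridian.

134.5°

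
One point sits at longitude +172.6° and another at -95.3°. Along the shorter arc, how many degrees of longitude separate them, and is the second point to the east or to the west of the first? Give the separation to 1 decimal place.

Raw difference: -95.3 − 172.6 = -267.9°.
Normalise into (−180°, 180°]: -267.9° + 360° = 92.1°.
Positive ⇒ the second point lies to the east; separation 92.1°.

92.1° east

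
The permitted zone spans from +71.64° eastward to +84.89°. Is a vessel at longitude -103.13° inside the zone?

No

Band width going east from +71.64° to +84.89°: ((84.89 − 71.64) mod 360) = 13.25°.
Offset of -103.13° east of the west edge: ((-103.13 − 71.64) mod 360) = 185.23°.
185.23° > 13.25° ⇒ outside.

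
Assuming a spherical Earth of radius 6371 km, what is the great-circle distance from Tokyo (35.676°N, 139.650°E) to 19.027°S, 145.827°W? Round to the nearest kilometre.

9913 km

Δλ = -145.827 − 139.650 = -285.477°; wrapped into (−180°, 180°]: 74.523°.
Δφ = -19.027 − 35.676 = -54.703°.
a = sin²(Δφ/2) + cos φ₁ · cos φ₂ · sin²(Δλ/2) = 0.492602.
c = 2·atan2(√a, √(1−a)) = 1.55600 rad → d = 6371·c ≈ 9913.27 km.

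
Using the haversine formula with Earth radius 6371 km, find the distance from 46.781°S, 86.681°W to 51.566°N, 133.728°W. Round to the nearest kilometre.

Δλ = -133.728 − -86.681 = -47.047°.
Δφ = 51.566 − -46.781 = 98.347°.
a = sin²(Δφ/2) + cos φ₁ · cos φ₂ · sin²(Δλ/2) = 0.640394.
c = 2·atan2(√a, √(1−a)) = 1.85541 rad → d = 6371·c ≈ 11820.83 km.

11821 km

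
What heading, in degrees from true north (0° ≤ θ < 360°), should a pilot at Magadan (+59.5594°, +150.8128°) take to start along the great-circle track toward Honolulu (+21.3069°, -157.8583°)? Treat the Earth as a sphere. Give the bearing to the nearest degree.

Δλ = -157.8583 − 150.8128 = -308.6711°; wrapped into (−180°, 180°]: 51.3289°.
θ = atan2( sin Δλ · cos φ₂ , cos φ₁ · sin φ₂ − sin φ₁ · cos φ₂ · cos Δλ )
  = atan2(0.72738, -0.31780) = 113.601° → normalised to [0°, 360°): 113.601°.

114°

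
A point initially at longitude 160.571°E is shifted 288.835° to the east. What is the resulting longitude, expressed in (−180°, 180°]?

Start at +160.571°; shift +288.835° → +449.406°.
+449.406° lies outside (−180°, 180°]; subtract 360° → +89.406°.

89.406°E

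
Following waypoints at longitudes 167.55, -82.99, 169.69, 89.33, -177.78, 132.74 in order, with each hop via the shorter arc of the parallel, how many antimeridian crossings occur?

Leg 1: +167.55° → -82.99°, shortest Δλ = 109.46° (east) — crosses 180°.
Leg 2: -82.99° → +169.69°, shortest Δλ = -107.32° (west) — crosses 180°.
Leg 3: +169.69° → +89.33°, shortest Δλ = -80.36° (west) — does not cross 180°.
Leg 4: +89.33° → -177.78°, shortest Δλ = 92.89° (east) — crosses 180°.
Leg 5: -177.78° → +132.74°, shortest Δλ = -49.48° (west) — crosses 180°.
Total crossings: 4.

4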